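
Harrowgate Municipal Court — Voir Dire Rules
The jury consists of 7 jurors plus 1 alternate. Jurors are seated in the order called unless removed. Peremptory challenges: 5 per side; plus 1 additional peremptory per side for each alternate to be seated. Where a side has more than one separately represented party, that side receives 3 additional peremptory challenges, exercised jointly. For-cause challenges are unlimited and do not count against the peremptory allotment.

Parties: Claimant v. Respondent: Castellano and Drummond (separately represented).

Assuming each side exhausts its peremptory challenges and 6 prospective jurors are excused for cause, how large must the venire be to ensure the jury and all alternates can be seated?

29

Seats to fill: 7 + 1 alternates = 8.
Peremptories — Claimant: 5 + 1×1 = 6; Respondent: 5 + 1×1 + 3 = 9; total 15.
For-cause removals: 6.
Minimum venire: 8 + 15 + 6 = 29.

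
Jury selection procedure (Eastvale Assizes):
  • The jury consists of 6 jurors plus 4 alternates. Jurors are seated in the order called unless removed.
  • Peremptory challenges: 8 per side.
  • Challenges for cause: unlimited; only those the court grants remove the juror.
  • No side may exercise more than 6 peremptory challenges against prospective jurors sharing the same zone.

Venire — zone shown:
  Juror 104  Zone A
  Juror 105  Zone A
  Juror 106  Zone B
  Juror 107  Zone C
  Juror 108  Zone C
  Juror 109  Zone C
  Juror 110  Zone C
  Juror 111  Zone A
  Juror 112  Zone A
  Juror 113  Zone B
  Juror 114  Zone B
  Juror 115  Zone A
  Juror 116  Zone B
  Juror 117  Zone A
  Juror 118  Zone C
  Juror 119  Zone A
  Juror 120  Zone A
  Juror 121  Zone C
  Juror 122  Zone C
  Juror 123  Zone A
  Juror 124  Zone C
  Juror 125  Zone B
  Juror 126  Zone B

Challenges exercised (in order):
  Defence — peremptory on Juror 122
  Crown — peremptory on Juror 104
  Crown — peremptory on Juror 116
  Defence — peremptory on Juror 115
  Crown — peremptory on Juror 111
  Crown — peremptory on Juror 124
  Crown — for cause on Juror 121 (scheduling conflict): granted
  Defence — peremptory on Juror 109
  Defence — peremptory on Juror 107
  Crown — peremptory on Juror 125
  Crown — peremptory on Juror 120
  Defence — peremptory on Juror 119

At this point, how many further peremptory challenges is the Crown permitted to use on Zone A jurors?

Crown peremptories so far: #104, #116, #111, #124, #125, #120 — 6 of 8 used, 2 left overall.
Against Zone A: #104, #111, #120 — 3 used; per-zone cap 6 leaves 3.
Binding limit: min(2, 3) = 2.

2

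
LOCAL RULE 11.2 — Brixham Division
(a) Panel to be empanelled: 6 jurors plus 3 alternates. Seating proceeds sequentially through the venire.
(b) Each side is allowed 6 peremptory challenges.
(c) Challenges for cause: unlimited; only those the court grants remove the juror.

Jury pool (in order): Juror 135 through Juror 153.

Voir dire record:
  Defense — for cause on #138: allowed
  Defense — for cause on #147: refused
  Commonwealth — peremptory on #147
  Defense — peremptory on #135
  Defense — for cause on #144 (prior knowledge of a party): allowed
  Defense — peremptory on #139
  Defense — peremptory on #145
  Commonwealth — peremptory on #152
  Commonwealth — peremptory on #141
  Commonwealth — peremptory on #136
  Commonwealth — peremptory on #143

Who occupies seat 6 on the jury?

149

Removed: #135, #136, #138, #139, #141, #143, #144, #145, #147, #152.
Seating in order: seats 1–6 → #137, #140, #142, #146, #148, #149; alternates → #150, #151, #153.
So seat 6 is #149.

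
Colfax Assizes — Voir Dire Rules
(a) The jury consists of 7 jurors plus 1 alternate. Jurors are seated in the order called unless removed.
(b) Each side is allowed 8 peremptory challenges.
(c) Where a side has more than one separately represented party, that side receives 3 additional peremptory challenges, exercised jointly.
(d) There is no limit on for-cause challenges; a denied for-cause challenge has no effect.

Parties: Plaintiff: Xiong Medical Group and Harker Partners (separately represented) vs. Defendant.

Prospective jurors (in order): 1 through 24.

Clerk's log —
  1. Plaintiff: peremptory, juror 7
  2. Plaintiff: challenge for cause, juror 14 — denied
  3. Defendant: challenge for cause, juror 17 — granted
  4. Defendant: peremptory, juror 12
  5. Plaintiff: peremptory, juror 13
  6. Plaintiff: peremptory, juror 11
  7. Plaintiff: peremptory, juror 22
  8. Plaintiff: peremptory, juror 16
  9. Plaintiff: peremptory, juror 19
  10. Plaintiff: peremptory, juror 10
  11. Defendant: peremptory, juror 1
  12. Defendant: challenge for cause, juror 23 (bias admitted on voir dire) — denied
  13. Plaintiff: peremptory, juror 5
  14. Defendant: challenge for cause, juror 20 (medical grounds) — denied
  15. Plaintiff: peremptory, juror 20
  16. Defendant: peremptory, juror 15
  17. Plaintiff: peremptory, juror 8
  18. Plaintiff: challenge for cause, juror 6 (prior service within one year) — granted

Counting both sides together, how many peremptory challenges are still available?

Plaintiff allotment: 8 base + 3 multi-party = 11. Defendant allotment: 8.
Plaintiff peremptories used: #7, #13, #11, #22, #16, #19, #10, #5, #20, #8 — 10 (for-cause on #14, #6 don't count).
Defendant peremptories used: #12, #1, #15 — 3 (for-cause on #17, #23, #20 don't count).
Remaining: (11 − 10) + (8 − 3) = 6.

6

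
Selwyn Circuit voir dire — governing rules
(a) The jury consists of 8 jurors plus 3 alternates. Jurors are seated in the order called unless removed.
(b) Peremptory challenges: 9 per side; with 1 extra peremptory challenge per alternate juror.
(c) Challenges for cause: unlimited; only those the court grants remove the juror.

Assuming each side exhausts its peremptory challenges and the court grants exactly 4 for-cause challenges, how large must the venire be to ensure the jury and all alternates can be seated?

Seats to fill: 8 + 3 alternates = 11.
Peremptories: 9 + 1×3 = 12 per side × 2 sides = 24.
For-cause removals: 4.
Minimum venire: 11 + 24 + 4 = 39.

39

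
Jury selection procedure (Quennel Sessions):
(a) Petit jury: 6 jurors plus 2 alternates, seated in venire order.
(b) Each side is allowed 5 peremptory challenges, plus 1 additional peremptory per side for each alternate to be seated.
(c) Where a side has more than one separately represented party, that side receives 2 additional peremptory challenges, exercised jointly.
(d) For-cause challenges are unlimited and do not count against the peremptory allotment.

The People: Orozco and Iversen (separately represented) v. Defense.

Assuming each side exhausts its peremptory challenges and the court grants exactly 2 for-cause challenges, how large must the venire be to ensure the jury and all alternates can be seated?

26

Seats to fill: 6 + 2 alternates = 8.
Peremptories — The People: 5 + 1×2 + 2 = 9; Defense: 5 + 1×2 = 7; total 16.
For-cause removals: 2.
Minimum venire: 8 + 16 + 2 = 26.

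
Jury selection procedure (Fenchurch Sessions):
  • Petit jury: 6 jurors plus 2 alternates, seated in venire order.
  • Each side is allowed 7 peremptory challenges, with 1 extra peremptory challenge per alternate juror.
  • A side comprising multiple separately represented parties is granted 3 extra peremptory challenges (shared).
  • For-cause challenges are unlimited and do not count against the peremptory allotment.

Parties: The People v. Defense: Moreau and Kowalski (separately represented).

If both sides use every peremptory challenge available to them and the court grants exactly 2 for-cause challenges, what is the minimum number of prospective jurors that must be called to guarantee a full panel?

Seats to fill: 6 + 2 alternates = 8.
Peremptories — The People: 7 + 1×2 = 9; Defense: 7 + 1×2 + 3 = 12; total 21.
For-cause removals: 2.
Minimum venire: 8 + 21 + 2 = 31.

31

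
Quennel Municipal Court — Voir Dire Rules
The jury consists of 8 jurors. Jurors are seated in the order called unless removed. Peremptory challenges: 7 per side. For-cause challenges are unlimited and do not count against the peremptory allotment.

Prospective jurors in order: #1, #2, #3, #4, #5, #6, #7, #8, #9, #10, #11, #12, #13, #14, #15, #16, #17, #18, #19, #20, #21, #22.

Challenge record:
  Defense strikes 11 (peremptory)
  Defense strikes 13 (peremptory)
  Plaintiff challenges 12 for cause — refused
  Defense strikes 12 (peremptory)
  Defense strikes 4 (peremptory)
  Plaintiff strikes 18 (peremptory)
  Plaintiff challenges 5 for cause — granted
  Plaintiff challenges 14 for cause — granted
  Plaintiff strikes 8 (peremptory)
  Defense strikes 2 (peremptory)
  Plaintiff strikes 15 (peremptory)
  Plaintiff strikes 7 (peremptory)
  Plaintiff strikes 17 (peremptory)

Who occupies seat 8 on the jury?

20

Removed: #2, #4, #5, #7, #8, #11, #12, #13, #14, #15, #17, #18.
Filling seats in venire order through position 8: #1, #3, #6, #9, #10, #16, #19, #20.
So seat 8 is #20.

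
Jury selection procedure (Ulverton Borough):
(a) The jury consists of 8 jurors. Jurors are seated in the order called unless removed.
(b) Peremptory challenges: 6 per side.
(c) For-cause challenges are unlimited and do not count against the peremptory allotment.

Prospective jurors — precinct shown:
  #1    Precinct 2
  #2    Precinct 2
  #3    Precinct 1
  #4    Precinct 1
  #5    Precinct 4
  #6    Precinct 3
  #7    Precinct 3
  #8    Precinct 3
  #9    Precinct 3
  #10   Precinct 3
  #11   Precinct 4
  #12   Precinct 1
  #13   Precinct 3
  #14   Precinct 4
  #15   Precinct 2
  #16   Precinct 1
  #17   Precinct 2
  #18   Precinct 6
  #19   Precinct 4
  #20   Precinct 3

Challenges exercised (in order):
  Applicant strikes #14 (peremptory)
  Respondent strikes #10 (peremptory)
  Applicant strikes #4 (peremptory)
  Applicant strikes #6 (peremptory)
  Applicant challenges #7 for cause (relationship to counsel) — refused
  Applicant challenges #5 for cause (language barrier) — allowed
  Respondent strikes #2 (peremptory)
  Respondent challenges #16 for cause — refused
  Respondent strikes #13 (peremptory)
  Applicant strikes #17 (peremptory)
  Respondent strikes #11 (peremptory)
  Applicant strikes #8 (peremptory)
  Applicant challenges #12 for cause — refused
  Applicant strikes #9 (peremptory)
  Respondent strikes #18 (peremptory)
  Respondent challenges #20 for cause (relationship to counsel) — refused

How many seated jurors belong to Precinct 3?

Removed: #2, #4, #5, #6, #8, #9, #10, #11, #13, #14, #17, #18.
Seated jurors 1–8: #1, #3, #7, #12, #15, #16, #19, #20.
Of those, in Precinct 3: #7, #20 → 2.

2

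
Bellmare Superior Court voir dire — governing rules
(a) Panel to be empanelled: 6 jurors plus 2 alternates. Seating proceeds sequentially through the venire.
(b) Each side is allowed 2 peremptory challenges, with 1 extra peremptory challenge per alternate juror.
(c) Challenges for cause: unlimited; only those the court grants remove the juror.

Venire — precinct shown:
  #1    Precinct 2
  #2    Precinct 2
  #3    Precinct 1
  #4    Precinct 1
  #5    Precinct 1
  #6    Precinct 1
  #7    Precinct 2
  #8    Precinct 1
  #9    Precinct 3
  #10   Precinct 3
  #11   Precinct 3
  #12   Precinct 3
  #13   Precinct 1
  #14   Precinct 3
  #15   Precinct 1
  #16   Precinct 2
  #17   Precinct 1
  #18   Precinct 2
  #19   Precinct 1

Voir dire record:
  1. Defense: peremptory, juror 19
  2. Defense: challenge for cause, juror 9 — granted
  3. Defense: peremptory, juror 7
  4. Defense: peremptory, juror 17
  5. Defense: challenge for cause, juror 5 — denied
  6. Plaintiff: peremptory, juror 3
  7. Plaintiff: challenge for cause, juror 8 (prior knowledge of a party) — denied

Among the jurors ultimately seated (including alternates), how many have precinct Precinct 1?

Removed: #3, #7, #9, #17, #19.
Seated (8 incl. alternates): #1, #2, #4, #5, #6, #8, #10, #11.
Of those, in Precinct 1: #4, #5, #6, #8 → 4.

4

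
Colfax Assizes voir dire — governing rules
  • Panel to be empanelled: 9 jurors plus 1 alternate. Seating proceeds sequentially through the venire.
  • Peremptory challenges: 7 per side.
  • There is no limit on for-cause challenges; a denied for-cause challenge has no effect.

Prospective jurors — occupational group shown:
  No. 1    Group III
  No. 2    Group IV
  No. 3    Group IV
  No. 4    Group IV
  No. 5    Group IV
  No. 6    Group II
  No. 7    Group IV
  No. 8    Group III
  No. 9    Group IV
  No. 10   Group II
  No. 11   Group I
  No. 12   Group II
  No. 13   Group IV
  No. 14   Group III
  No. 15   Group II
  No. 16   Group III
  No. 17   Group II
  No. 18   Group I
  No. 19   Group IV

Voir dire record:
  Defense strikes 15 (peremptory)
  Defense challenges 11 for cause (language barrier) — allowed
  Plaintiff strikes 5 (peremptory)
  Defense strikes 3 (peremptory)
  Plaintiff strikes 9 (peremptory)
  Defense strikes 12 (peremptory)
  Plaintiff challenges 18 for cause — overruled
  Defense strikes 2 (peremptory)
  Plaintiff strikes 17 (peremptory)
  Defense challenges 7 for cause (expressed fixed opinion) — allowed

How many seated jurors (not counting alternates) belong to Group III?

4

Removed: #2, #3, #5, #7, #9, #11, #12, #15, #17.
Seated jurors 1–9: #1, #4, #6, #8, #10, #13, #14, #16, #18 (alternates #19 not counted).
Of those, in Group III: #1, #8, #14, #16 → 4.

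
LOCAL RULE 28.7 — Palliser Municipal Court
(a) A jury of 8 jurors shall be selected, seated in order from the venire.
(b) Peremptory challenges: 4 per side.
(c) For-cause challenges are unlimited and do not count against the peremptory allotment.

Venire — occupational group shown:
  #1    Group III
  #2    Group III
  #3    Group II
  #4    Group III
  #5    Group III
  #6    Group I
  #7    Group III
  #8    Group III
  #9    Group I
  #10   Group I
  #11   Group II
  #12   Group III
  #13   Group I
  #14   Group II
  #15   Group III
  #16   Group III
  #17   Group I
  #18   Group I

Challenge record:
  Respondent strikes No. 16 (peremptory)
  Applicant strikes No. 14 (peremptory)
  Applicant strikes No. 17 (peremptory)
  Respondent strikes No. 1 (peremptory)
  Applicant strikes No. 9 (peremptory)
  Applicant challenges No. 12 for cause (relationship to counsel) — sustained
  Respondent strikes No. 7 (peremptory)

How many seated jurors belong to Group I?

Removed: #1, #7, #9, #12, #14, #16, #17.
Seated jurors 1–8: #2, #3, #4, #5, #6, #8, #10, #11.
Of those, in Group I: #6, #10 → 2.

2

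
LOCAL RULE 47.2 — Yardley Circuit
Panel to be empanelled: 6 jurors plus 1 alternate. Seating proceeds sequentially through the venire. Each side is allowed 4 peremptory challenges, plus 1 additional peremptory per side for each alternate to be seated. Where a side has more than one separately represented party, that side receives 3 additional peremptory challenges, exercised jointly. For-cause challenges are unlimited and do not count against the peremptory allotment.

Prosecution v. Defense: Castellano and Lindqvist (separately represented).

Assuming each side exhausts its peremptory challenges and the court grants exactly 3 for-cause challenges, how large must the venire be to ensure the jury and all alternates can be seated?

23

Seats to fill: 6 + 1 alternates = 7.
Peremptories — Prosecution: 4 + 1×1 = 5; Defense: 4 + 1×1 + 3 = 8; total 13.
For-cause removals: 3.
Minimum venire: 7 + 13 + 3 = 23.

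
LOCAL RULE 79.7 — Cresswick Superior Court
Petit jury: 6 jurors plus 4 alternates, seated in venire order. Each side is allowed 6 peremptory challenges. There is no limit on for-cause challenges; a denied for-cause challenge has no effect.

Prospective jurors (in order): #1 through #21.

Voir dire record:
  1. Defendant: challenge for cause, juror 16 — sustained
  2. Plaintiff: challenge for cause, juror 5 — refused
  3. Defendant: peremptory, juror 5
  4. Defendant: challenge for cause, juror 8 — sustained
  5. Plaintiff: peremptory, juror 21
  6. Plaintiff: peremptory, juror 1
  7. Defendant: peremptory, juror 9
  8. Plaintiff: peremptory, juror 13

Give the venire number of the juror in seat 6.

Removed: #1, #5, #8, #9, #13, #16, #21.
Seating in order: seats 1–6 → #2, #3, #4, #6, #7, #10; alternates → #11, #12, #14, #15.
So seat 6 is #10.

10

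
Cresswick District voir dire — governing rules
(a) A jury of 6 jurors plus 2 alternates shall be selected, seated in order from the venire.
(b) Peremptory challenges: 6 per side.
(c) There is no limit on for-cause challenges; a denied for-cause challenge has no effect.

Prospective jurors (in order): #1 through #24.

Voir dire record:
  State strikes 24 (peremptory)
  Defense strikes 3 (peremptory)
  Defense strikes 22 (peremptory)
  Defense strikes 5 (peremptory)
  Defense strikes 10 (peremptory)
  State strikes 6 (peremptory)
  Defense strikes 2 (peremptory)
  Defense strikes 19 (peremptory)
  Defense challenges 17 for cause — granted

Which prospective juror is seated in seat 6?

11

Removed: #2, #3, #5, #6, #10, #17, #19, #22, #24.
Seating in order: seats 1–6 → #1, #4, #7, #8, #9, #11; alternates → #12, #13.
So seat 6 is #11.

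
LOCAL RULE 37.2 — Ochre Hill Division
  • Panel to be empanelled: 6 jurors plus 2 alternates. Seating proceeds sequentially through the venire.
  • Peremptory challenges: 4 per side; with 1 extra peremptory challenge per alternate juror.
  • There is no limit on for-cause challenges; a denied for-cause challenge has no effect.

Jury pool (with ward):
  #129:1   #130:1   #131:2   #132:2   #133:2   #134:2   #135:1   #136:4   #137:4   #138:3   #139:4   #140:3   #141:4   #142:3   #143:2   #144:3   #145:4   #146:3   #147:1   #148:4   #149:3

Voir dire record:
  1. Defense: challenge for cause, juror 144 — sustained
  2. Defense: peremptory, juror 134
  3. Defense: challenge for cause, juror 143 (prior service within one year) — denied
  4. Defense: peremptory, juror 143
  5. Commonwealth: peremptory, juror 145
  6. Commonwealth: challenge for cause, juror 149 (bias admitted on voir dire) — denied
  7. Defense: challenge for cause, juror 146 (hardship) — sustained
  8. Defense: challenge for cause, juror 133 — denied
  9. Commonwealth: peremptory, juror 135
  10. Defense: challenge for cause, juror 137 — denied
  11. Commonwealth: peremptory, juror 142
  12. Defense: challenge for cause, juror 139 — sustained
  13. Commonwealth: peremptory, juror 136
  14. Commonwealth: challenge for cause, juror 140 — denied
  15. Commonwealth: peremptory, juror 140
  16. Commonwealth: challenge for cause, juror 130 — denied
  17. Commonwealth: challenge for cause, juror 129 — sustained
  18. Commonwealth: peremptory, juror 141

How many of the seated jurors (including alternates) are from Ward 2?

Removed: #129, #134, #135, #136, #139, #140, #141, #142, #143, #144, #145, #146.
Seated (8 incl. alternates): #130, #131, #132, #133, #137, #138, #147, #148.
Of those, in Ward 2: #131, #132, #133 → 3.

3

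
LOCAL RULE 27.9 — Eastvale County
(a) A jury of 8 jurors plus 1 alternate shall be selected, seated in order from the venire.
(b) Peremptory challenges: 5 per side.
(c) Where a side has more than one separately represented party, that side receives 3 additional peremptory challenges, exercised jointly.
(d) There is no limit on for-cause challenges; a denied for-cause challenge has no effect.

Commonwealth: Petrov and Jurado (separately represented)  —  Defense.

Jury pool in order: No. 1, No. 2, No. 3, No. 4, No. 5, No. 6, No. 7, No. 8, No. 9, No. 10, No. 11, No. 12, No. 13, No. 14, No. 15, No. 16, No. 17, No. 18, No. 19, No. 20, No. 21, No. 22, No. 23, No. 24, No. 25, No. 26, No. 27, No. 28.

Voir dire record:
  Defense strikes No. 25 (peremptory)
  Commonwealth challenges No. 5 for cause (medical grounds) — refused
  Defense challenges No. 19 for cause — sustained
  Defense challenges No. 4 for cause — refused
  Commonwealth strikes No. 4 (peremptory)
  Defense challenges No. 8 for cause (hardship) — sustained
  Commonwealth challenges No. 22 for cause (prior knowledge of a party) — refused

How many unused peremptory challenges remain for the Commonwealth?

7

Commonwealth allotment: 5 base + 3 multi-party = 8.
Commonwealth peremptories used: #4 — 1 (for-cause on #5, #22 don't count).
Remaining: 8 − 1 = 7.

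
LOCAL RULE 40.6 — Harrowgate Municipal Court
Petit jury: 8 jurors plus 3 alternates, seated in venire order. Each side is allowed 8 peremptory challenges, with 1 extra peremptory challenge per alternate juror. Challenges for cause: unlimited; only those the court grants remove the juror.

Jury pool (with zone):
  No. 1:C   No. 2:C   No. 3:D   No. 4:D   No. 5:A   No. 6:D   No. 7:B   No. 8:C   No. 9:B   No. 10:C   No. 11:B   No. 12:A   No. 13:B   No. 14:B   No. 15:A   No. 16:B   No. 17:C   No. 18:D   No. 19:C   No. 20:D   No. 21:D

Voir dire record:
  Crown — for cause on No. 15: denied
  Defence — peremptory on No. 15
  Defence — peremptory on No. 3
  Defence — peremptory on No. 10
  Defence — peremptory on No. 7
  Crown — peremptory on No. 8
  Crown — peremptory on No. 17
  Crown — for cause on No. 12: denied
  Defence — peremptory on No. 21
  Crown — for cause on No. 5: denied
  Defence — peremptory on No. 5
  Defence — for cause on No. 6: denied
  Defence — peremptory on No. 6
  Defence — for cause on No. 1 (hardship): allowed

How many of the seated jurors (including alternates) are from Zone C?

2

Removed: #1, #3, #5, #6, #7, #8, #10, #15, #17, #21.
Seated (11 incl. alternates): #2, #4, #9, #11, #12, #13, #14, #16, #18, #19, #20.
Of those, in Zone C: #2, #19 → 2.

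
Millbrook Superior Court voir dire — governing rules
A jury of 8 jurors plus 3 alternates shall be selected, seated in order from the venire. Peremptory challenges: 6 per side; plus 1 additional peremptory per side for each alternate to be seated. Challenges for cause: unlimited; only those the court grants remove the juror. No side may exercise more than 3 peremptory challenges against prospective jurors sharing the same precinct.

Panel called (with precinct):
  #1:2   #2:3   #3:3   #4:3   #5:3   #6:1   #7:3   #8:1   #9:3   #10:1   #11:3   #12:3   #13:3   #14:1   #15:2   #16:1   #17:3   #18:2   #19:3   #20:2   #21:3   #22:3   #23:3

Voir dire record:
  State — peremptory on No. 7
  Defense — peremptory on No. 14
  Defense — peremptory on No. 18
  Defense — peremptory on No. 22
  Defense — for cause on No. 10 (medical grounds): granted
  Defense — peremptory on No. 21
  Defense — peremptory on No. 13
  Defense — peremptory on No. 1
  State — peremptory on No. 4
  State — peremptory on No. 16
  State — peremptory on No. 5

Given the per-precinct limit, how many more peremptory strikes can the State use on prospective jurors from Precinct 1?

2

State peremptories so far: #7, #4, #16, #5 — 4 of 9 used, 5 left overall.
Against Precinct 1: #16 — 1 used; per-precinct cap 3 leaves 2.
Binding limit: min(5, 2) = 2.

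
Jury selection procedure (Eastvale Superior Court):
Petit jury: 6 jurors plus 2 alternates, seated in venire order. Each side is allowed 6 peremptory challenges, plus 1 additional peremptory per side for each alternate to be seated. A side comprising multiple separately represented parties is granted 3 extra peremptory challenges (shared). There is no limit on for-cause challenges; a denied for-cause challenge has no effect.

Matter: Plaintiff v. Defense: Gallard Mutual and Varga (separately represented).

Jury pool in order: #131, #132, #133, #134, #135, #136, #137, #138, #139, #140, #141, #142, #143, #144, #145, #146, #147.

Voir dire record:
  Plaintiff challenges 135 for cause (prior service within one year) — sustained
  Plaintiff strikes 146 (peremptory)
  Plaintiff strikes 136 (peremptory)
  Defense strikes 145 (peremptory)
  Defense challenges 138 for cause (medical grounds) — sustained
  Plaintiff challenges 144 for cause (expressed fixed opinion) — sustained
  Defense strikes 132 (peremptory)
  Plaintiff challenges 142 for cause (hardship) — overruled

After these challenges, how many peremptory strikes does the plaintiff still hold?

6

Plaintiff allotment: 6 base + 1 × 2 alternates = 8.
Plaintiff peremptories used: #146, #136 — 2 (for-cause on #135, #144, #142 don't count).
Remaining: 8 − 2 = 6.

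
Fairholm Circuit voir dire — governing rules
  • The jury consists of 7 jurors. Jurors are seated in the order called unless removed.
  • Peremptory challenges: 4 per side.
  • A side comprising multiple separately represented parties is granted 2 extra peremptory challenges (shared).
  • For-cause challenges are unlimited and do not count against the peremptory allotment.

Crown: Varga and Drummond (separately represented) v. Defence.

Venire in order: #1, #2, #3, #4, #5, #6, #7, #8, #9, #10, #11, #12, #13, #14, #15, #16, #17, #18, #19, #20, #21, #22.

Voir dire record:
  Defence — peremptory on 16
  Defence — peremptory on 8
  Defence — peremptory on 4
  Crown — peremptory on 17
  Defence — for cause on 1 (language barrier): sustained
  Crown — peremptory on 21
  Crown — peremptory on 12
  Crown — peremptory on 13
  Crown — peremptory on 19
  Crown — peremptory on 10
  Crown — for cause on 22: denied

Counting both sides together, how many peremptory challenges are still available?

Crown allotment: 4 base + 2 multi-party = 6. Defence allotment: 4.
Crown peremptories used: #17, #21, #12, #13, #19, #10 — 6 (the for-cause on #22 doesn't count).
Defence peremptories used: #16, #8, #4 — 3 (the for-cause on #1 doesn't count).
Remaining: (6 − 6) + (4 − 3) = 1.

1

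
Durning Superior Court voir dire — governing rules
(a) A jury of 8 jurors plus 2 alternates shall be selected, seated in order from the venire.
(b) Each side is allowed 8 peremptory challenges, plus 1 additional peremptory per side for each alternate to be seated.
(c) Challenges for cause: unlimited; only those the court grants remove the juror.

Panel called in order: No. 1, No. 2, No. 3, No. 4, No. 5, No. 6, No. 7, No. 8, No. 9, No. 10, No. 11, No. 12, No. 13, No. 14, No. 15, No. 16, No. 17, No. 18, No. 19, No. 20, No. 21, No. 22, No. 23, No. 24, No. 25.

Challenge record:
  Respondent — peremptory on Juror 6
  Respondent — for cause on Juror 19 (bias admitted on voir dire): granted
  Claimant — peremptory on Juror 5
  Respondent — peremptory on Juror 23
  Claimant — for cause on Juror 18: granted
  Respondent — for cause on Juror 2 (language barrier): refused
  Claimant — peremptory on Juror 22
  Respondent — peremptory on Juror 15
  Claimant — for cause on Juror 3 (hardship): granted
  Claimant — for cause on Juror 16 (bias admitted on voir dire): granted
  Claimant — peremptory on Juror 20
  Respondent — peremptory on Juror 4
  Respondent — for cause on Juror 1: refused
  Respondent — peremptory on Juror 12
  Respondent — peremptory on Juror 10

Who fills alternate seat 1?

17

Removed: #3, #4, #5, #6, #10, #12, #15, #16, #18, #19, #20, #22, #23. (#1, #2 stay — for-cause denied.)
Seating in order: seats 1–8 → #1, #2, #7, #8, #9, #11, #13, #14; alternates → #17, #21.
So alternate 1 is #17.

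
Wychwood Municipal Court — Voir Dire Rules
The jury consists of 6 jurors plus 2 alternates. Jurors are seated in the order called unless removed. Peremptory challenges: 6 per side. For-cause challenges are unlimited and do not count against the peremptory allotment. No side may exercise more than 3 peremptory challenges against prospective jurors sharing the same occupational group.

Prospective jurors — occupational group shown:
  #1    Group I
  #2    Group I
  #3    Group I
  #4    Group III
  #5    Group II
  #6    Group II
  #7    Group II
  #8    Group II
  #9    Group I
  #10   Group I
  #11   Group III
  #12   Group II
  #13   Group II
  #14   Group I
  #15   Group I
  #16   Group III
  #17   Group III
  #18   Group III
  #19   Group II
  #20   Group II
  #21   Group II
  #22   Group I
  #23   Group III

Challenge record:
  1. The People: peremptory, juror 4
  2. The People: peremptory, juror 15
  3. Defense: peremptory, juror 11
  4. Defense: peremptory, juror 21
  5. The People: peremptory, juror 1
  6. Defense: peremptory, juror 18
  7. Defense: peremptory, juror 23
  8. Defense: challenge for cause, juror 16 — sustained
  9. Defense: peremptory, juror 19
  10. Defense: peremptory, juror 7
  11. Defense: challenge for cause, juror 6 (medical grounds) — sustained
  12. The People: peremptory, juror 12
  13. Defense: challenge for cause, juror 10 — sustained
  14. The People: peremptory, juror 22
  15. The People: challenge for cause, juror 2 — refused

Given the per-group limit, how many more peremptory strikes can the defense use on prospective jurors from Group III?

Defense peremptories so far: #11, #21, #18, #23, #19, #7 — 6 of 6 used, 0 left overall.
Against Group III: #11, #18, #23 — 3 used; per-group cap 3 leaves 0.
Binding limit: min(0, 0) = 0.

0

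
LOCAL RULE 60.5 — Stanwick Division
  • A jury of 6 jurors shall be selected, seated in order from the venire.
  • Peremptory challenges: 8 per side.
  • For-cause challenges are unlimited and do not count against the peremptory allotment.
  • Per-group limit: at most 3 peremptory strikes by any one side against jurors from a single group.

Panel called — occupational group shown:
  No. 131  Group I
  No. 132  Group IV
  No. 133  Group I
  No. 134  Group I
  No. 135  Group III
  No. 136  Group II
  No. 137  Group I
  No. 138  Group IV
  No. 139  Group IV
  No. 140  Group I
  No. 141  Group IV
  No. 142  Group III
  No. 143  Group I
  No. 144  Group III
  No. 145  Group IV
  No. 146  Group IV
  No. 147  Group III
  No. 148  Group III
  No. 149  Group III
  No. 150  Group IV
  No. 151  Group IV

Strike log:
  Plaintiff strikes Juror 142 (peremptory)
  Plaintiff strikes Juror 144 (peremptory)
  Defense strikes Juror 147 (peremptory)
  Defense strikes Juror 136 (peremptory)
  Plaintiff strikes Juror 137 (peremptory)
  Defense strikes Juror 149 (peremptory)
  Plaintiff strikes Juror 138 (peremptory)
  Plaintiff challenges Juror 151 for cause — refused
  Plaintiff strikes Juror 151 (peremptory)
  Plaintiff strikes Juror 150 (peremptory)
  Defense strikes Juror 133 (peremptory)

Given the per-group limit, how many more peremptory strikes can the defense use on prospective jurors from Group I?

2

Defense peremptories so far: #147, #136, #149, #133 — 4 of 8 used, 4 left overall.
Against Group I: #133 — 1 used; per-group cap 3 leaves 2.
Binding limit: min(4, 2) = 2.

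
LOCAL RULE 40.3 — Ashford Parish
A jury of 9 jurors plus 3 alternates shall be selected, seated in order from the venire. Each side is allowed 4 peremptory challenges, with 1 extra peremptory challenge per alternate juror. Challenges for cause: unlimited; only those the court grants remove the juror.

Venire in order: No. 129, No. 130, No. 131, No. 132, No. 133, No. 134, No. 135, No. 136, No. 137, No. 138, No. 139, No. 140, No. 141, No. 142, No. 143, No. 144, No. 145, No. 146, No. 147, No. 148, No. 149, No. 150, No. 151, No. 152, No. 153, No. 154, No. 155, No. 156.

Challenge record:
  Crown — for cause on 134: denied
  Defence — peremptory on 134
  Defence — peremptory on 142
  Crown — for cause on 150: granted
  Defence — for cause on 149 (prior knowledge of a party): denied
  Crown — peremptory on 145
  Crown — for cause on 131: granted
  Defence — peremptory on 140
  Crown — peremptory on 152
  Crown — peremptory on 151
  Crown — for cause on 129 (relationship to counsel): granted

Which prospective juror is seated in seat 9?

141

Removed: #129, #131, #134, #140, #142, #145, #150, #151, #152. (#149 stays — for-cause denied.)
Seating in order: seats 1–9 → #130, #132, #133, #135, #136, #137, #138, #139, #141; alternates → #143, #144, #146.
So seat 9 is #141.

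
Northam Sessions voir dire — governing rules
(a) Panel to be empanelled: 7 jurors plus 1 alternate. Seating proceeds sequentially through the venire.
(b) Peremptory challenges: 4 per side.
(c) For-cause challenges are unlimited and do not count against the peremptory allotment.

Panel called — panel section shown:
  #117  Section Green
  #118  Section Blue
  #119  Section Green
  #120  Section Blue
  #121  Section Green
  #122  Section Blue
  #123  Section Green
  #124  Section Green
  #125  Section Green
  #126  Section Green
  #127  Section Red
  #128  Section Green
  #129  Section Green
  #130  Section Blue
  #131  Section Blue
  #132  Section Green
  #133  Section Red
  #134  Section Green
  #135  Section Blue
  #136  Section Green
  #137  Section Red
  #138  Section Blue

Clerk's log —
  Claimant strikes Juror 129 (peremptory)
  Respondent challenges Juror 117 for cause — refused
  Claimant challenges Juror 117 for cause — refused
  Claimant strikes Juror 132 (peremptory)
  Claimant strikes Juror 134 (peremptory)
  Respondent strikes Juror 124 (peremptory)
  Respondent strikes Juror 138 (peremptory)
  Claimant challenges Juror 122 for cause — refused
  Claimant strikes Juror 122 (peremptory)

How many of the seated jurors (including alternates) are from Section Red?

0

Removed: #122, #124, #129, #132, #134, #138.
Seated (8 incl. alternates): #117, #118, #119, #120, #121, #123, #125, #126.
None of those are in Section Red → 0.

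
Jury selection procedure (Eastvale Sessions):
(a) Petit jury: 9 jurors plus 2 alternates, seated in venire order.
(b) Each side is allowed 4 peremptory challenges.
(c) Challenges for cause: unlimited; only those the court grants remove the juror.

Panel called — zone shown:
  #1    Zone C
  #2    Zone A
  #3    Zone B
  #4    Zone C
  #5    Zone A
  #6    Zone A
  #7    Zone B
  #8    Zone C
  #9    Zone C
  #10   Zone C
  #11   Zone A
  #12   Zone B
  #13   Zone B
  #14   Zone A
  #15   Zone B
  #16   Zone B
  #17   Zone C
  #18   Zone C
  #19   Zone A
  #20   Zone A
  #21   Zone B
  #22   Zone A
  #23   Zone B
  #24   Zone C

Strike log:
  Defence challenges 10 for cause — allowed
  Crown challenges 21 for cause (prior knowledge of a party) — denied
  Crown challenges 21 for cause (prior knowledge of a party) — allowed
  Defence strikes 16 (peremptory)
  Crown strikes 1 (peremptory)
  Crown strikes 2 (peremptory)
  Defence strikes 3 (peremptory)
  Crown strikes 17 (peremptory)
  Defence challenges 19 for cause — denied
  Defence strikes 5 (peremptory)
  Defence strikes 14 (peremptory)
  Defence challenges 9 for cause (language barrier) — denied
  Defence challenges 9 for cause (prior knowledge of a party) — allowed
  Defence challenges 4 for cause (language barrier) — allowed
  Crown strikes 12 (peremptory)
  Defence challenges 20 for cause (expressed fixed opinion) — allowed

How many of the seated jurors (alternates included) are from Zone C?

Removed: #1, #2, #3, #4, #5, #9, #10, #12, #14, #16, #17, #20, #21.
Seated (11 incl. alternates): #6, #7, #8, #11, #13, #15, #18, #19, #22, #23, #24.
Of those, in Zone C: #8, #18, #24 → 3.

3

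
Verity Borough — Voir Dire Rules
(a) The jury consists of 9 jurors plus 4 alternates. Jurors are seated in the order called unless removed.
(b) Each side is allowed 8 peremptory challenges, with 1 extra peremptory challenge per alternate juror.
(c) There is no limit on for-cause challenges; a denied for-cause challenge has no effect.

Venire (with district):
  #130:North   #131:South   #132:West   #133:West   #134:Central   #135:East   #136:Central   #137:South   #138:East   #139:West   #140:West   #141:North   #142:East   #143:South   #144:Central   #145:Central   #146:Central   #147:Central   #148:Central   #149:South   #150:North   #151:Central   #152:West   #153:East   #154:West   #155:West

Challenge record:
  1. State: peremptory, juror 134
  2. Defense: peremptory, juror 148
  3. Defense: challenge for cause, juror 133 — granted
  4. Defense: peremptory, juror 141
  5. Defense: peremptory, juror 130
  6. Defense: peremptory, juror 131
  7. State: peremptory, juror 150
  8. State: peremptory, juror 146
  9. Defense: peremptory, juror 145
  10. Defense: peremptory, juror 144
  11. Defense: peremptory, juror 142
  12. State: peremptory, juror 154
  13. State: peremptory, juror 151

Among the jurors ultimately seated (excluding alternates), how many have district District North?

0

Removed: #130, #131, #133, #134, #141, #142, #144, #145, #146, #148, #150, #151, #154.
Seated jurors 1–9: #132, #135, #136, #137, #138, #139, #140, #143, #147 (alternates #149, #152, #153, #155 not counted).
None of those are in District North → 0.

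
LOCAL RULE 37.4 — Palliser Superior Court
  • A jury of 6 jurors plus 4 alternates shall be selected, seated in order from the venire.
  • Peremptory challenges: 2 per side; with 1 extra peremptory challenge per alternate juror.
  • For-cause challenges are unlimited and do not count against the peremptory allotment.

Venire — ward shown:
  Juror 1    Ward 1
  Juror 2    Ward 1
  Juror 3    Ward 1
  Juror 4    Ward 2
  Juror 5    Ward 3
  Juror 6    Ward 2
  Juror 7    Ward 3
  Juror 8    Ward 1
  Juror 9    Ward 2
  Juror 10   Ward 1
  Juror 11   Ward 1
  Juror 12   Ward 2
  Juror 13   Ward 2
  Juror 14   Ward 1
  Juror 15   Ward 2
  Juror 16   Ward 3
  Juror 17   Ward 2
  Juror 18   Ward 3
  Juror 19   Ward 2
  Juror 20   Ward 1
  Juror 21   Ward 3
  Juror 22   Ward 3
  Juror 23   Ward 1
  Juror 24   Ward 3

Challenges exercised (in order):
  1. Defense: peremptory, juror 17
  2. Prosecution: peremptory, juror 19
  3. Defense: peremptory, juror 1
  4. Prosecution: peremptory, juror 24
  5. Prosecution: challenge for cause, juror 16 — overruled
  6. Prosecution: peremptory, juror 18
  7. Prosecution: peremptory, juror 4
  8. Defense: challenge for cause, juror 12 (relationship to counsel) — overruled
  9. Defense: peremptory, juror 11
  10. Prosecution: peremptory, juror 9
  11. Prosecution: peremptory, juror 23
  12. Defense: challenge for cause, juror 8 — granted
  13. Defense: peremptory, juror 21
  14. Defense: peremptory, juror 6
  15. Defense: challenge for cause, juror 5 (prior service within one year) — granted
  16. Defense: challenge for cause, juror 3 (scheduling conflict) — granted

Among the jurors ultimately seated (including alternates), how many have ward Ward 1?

4

Removed: #1, #3, #4, #5, #6, #8, #9, #11, #17, #18, #19, #21, #23, #24.
Seated (10 incl. alternates): #2, #7, #10, #12, #13, #14, #15, #16, #20, #22.
Of those, in Ward 1: #2, #10, #14, #20 → 4.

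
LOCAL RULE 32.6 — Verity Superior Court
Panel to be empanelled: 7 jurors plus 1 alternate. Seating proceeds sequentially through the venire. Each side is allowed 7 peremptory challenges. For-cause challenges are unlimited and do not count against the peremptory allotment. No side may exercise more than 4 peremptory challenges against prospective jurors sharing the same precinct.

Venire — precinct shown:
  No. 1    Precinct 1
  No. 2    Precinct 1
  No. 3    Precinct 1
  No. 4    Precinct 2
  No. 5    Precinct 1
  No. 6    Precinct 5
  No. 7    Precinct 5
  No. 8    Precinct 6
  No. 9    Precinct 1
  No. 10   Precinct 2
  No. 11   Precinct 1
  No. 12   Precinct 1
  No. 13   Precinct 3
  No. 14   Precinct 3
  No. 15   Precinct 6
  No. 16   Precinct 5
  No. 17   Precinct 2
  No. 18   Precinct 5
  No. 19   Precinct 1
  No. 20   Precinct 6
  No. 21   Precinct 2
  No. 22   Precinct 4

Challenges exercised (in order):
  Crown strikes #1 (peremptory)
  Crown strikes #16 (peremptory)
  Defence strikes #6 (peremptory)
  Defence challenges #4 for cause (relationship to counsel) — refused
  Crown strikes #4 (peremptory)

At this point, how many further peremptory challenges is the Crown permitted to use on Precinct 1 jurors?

3

Crown peremptories so far: #1, #16, #4 — 3 of 7 used, 4 left overall.
Against Precinct 1: #1 — 1 used; per-precinct cap 4 leaves 3.
Binding limit: min(4, 3) = 3.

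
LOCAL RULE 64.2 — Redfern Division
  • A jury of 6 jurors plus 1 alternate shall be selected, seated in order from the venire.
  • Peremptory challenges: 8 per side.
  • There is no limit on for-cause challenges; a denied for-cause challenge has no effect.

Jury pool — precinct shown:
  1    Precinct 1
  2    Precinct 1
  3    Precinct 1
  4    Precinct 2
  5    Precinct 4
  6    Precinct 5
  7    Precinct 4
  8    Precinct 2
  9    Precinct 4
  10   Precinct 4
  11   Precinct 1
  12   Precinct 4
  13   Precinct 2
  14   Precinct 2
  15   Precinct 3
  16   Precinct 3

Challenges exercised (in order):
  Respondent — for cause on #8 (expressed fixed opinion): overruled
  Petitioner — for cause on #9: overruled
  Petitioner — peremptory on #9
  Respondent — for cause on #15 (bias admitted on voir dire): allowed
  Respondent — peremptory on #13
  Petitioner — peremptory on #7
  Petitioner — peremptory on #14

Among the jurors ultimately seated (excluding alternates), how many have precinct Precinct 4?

Removed: #7, #9, #13, #14, #15.
Seated jurors 1–6: #1, #2, #3, #4, #5, #6 (alternates #8 not counted).
Of those, in Precinct 4: #5 → 1.

1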